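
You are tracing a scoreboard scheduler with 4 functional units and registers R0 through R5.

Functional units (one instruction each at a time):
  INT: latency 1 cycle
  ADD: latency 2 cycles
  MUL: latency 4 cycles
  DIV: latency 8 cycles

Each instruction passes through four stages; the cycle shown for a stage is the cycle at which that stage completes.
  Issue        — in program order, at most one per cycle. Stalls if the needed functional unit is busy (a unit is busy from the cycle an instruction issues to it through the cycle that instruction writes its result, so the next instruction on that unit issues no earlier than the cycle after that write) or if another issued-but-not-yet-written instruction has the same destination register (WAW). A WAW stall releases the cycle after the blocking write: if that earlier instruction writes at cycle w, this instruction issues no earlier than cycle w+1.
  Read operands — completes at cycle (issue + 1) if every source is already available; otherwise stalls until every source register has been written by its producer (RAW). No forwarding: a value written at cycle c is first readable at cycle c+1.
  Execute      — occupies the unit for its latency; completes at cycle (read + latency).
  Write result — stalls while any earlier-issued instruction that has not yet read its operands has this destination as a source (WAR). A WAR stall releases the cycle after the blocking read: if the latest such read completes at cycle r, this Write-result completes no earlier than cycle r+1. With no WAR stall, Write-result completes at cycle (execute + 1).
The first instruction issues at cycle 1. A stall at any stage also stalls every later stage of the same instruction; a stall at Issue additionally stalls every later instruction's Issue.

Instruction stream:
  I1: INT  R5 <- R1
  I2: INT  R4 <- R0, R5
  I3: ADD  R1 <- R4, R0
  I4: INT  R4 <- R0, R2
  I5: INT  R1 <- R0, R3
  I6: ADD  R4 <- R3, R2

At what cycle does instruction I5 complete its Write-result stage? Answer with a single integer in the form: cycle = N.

I1  is:1  ro:2  ex:3  wr:4
I2  is:5  ro:6  ex:7  wr:8  — struct: INT busy until I1 writes@4
I3  is:6  ro:9  ex:11  wr:12  — RAW R4: wait I2 write@8
I4  is:9  ro:10  ex:11  wr:12  — struct: INT busy until I2 writes@8
I5  is:13  ro:14  ex:15  wr:16  — struct: INT busy until I4 writes@12
I6  is:14  ro:15  ex:17  wr:18

cycle = 16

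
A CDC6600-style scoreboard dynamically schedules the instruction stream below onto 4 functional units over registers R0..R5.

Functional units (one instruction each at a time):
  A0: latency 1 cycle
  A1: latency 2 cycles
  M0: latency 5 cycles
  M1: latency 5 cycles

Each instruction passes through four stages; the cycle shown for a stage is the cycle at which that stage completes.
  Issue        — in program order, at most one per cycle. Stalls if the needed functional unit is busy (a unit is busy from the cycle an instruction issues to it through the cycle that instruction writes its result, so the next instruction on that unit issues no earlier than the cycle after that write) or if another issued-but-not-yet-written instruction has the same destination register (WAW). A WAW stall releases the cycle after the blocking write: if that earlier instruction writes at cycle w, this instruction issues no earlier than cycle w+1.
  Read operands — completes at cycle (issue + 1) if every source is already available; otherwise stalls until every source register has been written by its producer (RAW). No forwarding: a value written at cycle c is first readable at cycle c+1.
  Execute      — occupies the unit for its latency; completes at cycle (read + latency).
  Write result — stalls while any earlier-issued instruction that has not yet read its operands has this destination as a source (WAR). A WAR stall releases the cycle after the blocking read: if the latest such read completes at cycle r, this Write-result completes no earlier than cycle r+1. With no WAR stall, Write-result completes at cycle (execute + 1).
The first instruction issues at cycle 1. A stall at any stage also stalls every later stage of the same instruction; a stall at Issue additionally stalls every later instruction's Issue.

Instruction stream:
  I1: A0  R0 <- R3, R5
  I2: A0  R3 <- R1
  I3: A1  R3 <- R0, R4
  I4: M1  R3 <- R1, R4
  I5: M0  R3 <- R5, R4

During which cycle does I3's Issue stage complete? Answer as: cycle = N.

c1: I1→A0
c2: I1 RO
c3: I1 EX
c4: I1 WR R0
c5: I2→A0
c6: I2 RO
c7: I2 EX
c8: I2 WR R3
c9: I3→A1
c10: I3 RO
c12: I3 EX
c13: I3 WR R3
c14: I4→M1
c15: I4 RO
c20: I4 EX
c21: I4 WR R3
c22: I5→M0
c23: I5 RO
c28: I5 EX
c29: I5 WR R3

cycle = 9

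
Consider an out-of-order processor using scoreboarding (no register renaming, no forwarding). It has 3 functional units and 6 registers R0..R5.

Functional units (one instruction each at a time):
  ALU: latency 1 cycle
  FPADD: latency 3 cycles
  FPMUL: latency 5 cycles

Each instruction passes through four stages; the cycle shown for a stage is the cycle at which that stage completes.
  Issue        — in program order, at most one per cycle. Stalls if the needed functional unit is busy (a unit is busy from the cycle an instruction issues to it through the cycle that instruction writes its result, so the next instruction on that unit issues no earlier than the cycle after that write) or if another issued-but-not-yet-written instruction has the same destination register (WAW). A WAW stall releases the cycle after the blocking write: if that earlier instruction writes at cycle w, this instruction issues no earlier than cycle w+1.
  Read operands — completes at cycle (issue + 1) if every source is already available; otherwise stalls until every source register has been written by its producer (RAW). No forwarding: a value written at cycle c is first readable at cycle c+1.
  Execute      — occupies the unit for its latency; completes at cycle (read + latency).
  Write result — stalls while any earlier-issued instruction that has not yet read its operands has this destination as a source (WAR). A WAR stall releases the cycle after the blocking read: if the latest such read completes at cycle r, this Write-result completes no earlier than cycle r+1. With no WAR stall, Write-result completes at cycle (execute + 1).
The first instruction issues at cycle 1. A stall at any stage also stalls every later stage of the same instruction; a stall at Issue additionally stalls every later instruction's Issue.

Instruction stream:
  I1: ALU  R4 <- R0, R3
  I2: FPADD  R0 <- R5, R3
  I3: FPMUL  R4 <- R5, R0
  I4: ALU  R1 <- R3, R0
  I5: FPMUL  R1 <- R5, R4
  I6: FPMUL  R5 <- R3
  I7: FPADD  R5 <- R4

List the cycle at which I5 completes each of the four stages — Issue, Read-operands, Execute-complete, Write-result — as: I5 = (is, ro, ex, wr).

I5 = (15, 16, 21, 22)

1) issue 1, read 2, done 3, write 4
2) issue 2, read 3, done 6, write 7
3) issue 5, read 8, done 13, write 14  <WAW R4: wait I1 write@4 / RAW R0: wait I2 write@7>
4) issue 6, read 8, done 9, write 10  <RAW R0: wait I2 write@7>
5) issue 15, read 16, done 21, write 22  <struct: FPMUL busy until I3 writes@14>
6) issue 23, read 24, done 29, write 30  <struct: FPMUL busy until I5 writes@22>
7) issue 31, read 32, done 35, write 36  <WAW R5: wait I6 write@30>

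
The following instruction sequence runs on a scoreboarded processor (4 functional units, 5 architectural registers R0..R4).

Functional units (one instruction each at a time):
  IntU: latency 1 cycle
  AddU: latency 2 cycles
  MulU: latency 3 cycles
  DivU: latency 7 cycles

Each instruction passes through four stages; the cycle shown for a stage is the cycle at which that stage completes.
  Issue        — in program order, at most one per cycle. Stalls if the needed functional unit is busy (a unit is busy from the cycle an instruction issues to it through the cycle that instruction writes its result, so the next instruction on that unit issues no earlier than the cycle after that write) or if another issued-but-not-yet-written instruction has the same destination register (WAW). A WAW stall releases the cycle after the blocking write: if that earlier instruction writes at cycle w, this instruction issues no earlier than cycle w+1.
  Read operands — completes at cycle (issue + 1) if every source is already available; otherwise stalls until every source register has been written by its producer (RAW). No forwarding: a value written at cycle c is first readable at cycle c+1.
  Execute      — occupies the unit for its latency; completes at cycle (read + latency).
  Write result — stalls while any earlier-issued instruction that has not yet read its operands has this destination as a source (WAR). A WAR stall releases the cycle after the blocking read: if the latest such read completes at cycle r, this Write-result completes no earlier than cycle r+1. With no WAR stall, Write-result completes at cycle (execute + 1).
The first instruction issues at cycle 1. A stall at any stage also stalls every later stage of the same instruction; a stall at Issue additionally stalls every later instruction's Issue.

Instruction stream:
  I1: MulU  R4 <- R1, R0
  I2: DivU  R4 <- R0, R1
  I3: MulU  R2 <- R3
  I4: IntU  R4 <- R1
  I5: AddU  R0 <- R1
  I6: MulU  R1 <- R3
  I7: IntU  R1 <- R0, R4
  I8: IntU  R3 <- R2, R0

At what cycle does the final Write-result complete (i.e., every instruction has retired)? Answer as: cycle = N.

cycle = 32

I1  is:1  ro:2  ex:5  wr:6
I2  is:7  ro:8  ex:15  wr:16  — WAW R4: wait I1 write@6
I3  is:8  ro:9  ex:12  wr:13
I4  is:17  ro:18  ex:19  wr:20  — WAW R4: wait I2 write@16
I5  is:18  ro:19  ex:21  wr:22
I6  is:19  ro:20  ex:23  wr:24
I7  is:25  ro:26  ex:27  wr:28  — WAW R1: wait I6 write@24
I8  is:29  ro:30  ex:31  wr:32  — struct: IntU busy until I7 writes@28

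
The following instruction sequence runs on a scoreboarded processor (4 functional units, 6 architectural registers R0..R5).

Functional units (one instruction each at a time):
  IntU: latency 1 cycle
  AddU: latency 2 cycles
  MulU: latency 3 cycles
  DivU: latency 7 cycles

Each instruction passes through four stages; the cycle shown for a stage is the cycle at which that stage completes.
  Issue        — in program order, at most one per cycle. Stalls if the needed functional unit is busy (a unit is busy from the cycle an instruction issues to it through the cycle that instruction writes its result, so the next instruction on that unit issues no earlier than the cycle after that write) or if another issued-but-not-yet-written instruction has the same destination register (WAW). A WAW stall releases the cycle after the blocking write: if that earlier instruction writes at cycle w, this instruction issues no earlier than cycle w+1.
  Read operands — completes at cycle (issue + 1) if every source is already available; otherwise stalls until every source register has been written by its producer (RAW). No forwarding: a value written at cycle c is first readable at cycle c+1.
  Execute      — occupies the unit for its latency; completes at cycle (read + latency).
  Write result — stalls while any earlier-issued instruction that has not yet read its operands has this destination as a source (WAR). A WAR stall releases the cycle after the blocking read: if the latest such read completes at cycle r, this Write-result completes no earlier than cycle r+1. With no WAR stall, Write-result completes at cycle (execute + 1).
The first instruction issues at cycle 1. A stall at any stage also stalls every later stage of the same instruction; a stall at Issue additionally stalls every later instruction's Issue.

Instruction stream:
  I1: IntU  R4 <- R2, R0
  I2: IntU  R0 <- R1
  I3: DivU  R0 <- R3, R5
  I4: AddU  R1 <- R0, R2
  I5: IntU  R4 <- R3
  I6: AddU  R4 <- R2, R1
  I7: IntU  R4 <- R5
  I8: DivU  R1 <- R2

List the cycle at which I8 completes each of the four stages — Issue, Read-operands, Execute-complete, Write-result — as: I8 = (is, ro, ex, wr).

c1: I1→IntU
c2: I1 RO
c3: I1 EX
c4: I1 WR R4
c5: I2→IntU
c6: I2 RO
c7: I2 EX
c8: I2 WR R0
c9: I3→DivU
c10: I3 RO · I4→AddU
c11: I5→IntU
c12: I5 RO
c13: I5 EX
c14: I5 WR R4
c17: I3 EX
c18: I3 WR R0
c19: I4 RO
c21: I4 EX
c22: I4 WR R1
c23: I6→AddU
c24: I6 RO
c26: I6 EX
c27: I6 WR R4
c28: I7→IntU
c29: I7 RO · I8→DivU
c30: I7 EX · I8 RO
c31: I7 WR R4
c37: I8 EX
c38: I8 WR R1

I8 = (29, 30, 37, 38)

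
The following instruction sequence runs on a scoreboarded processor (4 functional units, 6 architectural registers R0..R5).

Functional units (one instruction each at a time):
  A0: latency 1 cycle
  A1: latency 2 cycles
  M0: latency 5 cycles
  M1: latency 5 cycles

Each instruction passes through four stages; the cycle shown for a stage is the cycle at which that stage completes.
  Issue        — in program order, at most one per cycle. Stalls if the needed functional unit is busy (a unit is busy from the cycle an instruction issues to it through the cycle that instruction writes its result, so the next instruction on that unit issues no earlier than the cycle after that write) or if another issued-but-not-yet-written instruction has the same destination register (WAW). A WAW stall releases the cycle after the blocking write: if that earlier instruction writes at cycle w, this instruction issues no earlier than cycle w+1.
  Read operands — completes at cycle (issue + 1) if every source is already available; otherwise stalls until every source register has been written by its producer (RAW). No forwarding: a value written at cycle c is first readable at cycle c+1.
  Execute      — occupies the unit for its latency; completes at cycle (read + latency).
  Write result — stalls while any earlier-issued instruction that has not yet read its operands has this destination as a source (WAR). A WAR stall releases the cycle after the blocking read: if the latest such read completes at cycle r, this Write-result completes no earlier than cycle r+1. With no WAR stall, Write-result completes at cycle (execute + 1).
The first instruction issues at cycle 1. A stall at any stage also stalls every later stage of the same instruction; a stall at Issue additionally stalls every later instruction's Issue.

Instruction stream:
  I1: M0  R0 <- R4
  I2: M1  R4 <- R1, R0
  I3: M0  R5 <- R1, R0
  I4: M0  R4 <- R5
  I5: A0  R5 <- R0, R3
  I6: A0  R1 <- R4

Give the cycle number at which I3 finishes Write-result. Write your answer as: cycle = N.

[1] I1→M0
[2] I1 RO; I2→M1
[7] I1 EX
[8] I1 WR R0
[9] I2 RO; I3→M0
[10] I3 RO
[14] I2 EX
[15] I2 WR R4; I3 EX
[16] I3 WR R5
[17] I4→M0
[18] I4 RO; I5→A0
[19] I5 RO
[20] I5 EX
[21] I5 WR R5
[22] I6→A0
[23] I4 EX
[24] I4 WR R4
[25] I6 RO
[26] I6 EX
[27] I6 WR R1

cycle = 16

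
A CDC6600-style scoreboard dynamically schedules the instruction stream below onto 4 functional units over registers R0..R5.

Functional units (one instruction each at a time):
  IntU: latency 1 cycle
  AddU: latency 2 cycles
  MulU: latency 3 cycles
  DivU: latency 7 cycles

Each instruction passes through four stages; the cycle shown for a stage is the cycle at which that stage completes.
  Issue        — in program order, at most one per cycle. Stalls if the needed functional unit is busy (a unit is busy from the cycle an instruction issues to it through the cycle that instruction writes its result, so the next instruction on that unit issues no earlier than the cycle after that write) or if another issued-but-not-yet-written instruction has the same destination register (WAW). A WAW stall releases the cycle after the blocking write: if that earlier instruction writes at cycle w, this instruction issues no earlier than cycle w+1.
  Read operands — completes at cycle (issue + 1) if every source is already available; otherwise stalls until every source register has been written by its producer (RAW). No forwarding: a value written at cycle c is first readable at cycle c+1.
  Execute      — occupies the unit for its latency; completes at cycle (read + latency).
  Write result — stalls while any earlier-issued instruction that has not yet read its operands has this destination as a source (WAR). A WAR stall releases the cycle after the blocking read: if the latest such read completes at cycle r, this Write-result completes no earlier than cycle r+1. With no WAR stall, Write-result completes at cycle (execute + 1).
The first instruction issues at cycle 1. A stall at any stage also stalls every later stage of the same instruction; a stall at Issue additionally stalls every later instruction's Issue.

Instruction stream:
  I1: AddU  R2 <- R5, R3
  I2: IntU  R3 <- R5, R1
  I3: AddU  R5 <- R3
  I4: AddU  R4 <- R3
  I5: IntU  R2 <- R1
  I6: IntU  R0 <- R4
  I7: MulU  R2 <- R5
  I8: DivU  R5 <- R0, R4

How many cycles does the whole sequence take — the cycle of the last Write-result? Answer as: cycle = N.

cycle = 28

cycle 1: I1 issues→AddU
cycle 2: I1 reads, I2 issues→IntU
cycle 3: I2 reads
cycle 4: I1 exec-done, I2 exec-done
cycle 5: I1 writes R2, I2 writes R3
cycle 6: I3 issues→AddU
cycle 7: I3 reads
cycle 9: I3 exec-done
cycle 10: I3 writes R5
cycle 11: I4 issues→AddU
cycle 12: I4 reads, I5 issues→IntU
cycle 13: I5 reads
cycle 14: I4 exec-done, I5 exec-done
cycle 15: I4 writes R4, I5 writes R2
cycle 16: I6 issues→IntU
cycle 17: I6 reads, I7 issues→MulU
cycle 18: I6 exec-done, I7 reads, I8 issues→DivU
cycle 19: I6 writes R0
cycle 20: I8 reads
cycle 21: I7 exec-done
cycle 22: I7 writes R2
cycle 27: I8 exec-done
cycle 28: I8 writes R5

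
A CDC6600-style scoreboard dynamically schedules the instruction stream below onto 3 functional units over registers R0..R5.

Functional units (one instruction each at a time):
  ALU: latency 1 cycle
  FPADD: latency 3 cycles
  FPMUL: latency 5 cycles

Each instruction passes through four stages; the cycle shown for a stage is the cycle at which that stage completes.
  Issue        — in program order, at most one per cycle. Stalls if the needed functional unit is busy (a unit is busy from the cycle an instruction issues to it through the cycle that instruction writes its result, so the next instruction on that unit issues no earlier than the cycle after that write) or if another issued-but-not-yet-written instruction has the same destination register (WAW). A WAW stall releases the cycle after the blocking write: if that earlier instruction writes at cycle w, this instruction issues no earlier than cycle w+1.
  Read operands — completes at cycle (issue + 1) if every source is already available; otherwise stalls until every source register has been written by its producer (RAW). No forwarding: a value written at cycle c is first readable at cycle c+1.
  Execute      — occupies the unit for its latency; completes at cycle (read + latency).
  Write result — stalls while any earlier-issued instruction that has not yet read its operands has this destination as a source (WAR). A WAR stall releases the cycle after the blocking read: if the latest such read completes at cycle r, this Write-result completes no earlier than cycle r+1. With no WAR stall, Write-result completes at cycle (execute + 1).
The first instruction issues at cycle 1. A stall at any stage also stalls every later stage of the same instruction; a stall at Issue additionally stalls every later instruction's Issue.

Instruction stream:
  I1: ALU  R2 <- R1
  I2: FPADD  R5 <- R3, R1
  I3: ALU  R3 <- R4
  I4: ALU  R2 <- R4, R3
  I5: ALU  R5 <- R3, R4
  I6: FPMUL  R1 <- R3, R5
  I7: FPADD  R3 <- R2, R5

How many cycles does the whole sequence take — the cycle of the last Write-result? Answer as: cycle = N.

t=1  I1→ALU
t=2  I1 RO · I2→FPADD
t=3  I1 EX · I2 RO
t=4  I1 WR R2
t=5  I3→ALU
t=6  I2 EX · I3 RO
t=7  I2 WR R5 · I3 EX
t=8  I3 WR R3
t=9  I4→ALU
t=10  I4 RO
t=11  I4 EX
t=12  I4 WR R2
t=13  I5→ALU
t=14  I5 RO · I6→FPMUL
t=15  I5 EX · I7→FPADD
t=16  I5 WR R5
t=17  I6 RO · I7 RO
t=20  I7 EX
t=21  I7 WR R3
t=22  I6 EX
t=23  I6 WR R1

cycle = 23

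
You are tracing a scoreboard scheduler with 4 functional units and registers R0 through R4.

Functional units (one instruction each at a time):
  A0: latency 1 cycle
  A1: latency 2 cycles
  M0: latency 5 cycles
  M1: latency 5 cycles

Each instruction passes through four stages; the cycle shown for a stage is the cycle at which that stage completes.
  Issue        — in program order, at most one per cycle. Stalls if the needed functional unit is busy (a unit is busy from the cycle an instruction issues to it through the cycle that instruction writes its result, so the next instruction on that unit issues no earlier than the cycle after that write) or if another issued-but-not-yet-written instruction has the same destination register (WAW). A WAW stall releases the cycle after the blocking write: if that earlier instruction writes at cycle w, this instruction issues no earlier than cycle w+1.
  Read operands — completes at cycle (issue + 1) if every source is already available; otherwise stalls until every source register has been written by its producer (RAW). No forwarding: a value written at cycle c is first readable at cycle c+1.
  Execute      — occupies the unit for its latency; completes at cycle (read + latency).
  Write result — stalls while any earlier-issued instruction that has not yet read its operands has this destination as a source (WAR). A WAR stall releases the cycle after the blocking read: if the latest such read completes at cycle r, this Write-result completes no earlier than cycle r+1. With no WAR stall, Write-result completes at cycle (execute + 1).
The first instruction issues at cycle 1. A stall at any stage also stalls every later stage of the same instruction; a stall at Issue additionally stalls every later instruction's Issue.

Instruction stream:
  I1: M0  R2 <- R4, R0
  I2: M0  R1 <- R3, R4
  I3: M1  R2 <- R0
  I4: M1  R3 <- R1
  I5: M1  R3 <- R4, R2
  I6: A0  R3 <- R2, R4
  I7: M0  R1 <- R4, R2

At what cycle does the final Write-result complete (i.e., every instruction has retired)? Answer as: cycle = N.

[1] I1 dispatched to M0
[2] I1 operands ready
[7] I1 complete
[8] R2←I1
[9] I2 dispatched to M0
[10] I2 operands ready · I3 dispatched to M1
[11] I3 operands ready
[15] I2 complete
[16] R1←I2 · I3 complete
[17] R2←I3
[18] I4 dispatched to M1
[19] I4 operands ready
[24] I4 complete
[25] R3←I4
[26] I5 dispatched to M1
[27] I5 operands ready
[32] I5 complete
[33] R3←I5
[34] I6 dispatched to A0
[35] I6 operands ready · I7 dispatched to M0
[36] I6 complete · I7 operands ready
[37] R3←I6
[41] I7 complete
[42] R1←I7

cycle = 42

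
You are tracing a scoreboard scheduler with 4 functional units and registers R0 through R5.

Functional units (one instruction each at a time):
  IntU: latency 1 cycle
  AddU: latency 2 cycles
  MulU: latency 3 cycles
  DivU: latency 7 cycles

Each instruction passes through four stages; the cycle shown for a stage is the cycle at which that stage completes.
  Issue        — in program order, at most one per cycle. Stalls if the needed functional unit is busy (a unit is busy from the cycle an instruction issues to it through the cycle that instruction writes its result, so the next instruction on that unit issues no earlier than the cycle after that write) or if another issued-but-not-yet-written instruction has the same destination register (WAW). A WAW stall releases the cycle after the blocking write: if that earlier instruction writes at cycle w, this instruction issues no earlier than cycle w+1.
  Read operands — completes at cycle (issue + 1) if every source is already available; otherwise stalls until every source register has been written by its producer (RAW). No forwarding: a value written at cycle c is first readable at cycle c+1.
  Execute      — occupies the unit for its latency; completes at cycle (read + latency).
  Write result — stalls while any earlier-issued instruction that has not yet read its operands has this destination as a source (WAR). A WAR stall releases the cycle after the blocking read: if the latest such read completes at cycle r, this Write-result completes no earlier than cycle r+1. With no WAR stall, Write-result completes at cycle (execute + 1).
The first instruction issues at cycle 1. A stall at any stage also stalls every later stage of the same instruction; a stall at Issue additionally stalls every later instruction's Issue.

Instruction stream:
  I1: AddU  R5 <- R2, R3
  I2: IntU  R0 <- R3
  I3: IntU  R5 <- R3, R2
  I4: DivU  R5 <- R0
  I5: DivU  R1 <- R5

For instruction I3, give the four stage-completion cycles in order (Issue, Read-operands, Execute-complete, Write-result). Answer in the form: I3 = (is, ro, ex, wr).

c1: I1 dispatched to AddU
c2: I1 operands ready · I2 dispatched to IntU
c3: I2 operands ready
c4: I1 complete · I2 complete
c5: R5←I1 · R0←I2
c6: I3 dispatched to IntU
c7: I3 operands ready
c8: I3 complete
c9: R5←I3
c10: I4 dispatched to DivU
c11: I4 operands ready
c18: I4 complete
c19: R5←I4
c20: I5 dispatched to DivU
c21: I5 operands ready
c28: I5 complete
c29: R1←I5

I3 = (6, 7, 8, 9)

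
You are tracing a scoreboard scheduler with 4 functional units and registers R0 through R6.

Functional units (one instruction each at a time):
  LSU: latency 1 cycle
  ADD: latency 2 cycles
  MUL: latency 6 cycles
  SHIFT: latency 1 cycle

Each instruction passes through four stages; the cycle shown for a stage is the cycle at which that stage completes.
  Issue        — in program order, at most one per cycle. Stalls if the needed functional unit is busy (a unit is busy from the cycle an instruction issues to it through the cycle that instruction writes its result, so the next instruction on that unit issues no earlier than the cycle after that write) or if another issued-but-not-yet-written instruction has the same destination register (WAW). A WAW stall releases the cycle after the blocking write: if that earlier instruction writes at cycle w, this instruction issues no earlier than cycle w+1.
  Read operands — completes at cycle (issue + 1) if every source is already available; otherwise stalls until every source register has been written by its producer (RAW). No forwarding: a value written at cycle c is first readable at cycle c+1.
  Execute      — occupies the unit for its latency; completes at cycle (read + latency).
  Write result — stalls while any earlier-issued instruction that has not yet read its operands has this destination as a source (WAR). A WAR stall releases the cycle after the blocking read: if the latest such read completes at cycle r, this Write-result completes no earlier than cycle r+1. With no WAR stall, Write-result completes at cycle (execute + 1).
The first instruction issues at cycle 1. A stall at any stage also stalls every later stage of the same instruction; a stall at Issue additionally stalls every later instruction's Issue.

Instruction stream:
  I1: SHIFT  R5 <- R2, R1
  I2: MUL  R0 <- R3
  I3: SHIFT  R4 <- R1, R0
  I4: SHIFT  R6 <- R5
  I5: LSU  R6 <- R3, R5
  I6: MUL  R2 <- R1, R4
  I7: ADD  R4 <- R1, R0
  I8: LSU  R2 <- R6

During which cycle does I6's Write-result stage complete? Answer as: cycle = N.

cycle = 27

  I1 | 1 | 2 | 3 | 4
  I2 | 2 | 3 | 9 | 10
  I3 | 5 | 11 | 12 | 13   struct: SHIFT busy until I1 writes@4 · RAW R0: wait I2 write@10
  I4 | 14 | 15 | 16 | 17   struct: SHIFT busy until I3 writes@13
  I5 | 18 | 19 | 20 | 21   WAW R6: wait I4 write@17
  I6 | 19 | 20 | 26 | 27
  I7 | 20 | 21 | 23 | 24
  I8 | 28 | 29 | 30 | 31   WAW R2: wait I6 write@27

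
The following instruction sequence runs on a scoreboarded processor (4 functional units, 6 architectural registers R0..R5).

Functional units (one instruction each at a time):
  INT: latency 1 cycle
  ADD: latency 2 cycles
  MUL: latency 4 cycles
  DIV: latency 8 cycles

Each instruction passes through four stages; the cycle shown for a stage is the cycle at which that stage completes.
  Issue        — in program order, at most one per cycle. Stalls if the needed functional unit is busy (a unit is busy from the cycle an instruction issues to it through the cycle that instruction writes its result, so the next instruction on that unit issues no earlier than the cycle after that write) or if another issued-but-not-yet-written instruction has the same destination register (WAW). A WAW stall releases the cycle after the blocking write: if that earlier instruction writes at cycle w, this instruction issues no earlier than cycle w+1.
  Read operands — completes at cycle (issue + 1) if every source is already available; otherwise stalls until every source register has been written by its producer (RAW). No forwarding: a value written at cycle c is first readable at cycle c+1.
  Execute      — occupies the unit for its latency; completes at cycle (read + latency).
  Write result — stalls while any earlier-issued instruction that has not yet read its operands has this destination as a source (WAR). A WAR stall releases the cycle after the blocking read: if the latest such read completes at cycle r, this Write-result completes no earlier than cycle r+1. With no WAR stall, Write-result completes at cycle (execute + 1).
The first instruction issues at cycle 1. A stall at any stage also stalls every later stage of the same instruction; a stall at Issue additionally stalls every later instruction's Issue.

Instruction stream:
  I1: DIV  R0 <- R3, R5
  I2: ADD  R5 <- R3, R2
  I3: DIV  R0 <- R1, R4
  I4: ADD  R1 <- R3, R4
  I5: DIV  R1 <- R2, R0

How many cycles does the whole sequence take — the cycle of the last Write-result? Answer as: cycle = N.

cycle = 33

  I1 | 1 | 2 | 10 | 11
  I2 | 2 | 3 | 5 | 6
  I3 | 12 | 13 | 21 | 22   struct: DIV busy until I1 writes@11
  I4 | 13 | 14 | 16 | 17
  I5 | 23 | 24 | 32 | 33   struct: DIV busy until I3 writes@22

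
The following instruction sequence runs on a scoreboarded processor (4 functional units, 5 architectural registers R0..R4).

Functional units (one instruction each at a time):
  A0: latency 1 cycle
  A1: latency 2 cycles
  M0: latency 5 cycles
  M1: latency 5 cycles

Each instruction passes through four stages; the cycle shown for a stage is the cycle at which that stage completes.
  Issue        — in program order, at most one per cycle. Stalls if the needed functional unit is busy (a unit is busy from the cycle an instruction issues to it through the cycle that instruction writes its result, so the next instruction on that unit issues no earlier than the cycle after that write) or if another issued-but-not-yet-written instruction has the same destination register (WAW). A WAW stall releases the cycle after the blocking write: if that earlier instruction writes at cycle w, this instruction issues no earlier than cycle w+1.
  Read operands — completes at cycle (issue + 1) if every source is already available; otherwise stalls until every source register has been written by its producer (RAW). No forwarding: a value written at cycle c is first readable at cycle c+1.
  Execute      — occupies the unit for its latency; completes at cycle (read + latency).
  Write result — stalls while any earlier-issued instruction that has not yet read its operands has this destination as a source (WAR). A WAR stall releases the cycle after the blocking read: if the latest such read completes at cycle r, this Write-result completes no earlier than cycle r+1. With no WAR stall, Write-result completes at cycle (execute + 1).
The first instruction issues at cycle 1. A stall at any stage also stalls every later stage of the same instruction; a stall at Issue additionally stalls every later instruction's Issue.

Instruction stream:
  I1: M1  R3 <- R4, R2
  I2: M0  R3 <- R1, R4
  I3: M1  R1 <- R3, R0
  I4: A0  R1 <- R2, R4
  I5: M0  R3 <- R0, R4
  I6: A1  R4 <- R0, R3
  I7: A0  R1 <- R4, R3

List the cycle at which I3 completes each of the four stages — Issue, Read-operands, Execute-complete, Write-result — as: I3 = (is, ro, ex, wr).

[I1] 1/2/7/8
[I2] 9/10/15/16  (WAW R3: wait I1 write@8)
[I3] 10/17/22/23  (RAW R3: wait I2 write@16)
[I4] 24/25/26/27  (WAW R1: wait I3 write@23)
[I5] 25/26/31/32
[I6] 26/33/35/36  (RAW R3: wait I5 write@32)
[I7] 28/37/38/39  (struct: A0 busy until I4 writes@27; RAW R4: wait I6 write@36)

I3 = (10, 17, 22, 23)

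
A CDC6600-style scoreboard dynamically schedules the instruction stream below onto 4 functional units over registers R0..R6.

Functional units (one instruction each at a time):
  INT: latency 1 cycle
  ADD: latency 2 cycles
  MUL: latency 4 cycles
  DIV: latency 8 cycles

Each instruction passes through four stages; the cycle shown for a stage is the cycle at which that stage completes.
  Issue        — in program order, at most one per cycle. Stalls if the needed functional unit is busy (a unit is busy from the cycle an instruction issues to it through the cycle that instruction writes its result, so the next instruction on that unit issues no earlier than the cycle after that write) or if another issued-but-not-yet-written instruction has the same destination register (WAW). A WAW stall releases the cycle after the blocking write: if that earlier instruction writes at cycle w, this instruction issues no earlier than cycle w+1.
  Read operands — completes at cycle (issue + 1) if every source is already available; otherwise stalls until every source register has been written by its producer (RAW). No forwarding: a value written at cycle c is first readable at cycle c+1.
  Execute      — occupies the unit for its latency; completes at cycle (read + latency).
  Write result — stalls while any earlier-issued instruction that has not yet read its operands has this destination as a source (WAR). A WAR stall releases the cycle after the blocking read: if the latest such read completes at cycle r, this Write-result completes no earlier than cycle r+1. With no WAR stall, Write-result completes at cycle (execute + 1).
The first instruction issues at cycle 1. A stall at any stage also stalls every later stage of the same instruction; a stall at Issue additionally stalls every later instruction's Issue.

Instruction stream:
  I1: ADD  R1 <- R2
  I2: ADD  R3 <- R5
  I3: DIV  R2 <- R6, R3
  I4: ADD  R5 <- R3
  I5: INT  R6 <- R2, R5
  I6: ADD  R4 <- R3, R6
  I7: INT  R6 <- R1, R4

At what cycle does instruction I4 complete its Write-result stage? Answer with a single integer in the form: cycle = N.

1) issue 1, read 2, done 4, write 5
2) issue 6, read 7, done 9, write 10  <struct: ADD busy until I1 writes@5>
3) issue 7, read 11, done 19, write 20  <RAW R3: wait I2 write@10>
4) issue 11, read 12, done 14, write 15  <struct: ADD busy until I2 writes@10>
5) issue 12, read 21, done 22, write 23  <RAW R2: wait I3 write@20>
6) issue 16, read 24, done 26, write 27  <struct: ADD busy until I4 writes@15 / RAW R6: wait I5 write@23>
7) issue 24, read 28, done 29, write 30  <struct: INT busy until I5 writes@23 / RAW R4: wait I6 write@27>

cycle = 15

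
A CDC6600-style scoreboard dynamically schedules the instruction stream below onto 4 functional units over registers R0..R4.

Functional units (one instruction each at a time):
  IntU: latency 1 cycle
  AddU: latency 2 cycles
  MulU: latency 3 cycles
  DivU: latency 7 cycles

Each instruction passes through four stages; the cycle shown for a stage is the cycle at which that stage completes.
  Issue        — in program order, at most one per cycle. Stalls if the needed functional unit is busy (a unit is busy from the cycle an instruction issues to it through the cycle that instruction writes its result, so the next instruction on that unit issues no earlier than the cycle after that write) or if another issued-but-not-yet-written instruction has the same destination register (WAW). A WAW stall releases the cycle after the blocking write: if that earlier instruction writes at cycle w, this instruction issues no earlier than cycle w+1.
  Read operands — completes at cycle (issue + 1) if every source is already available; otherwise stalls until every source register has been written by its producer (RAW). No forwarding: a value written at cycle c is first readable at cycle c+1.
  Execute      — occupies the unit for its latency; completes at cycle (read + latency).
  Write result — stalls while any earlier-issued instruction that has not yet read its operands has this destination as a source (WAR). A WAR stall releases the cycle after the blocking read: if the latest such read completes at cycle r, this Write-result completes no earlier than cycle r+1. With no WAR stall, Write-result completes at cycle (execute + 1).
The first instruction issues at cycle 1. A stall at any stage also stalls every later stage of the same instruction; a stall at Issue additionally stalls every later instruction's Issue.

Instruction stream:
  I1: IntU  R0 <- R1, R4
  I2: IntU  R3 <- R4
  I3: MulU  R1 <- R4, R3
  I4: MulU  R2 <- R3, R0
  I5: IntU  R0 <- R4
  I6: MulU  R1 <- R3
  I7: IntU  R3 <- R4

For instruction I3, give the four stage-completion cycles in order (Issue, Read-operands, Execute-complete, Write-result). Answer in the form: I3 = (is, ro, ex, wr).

c1: I1 dispatched to IntU
c2: I1 operands ready
c3: I1 complete
c4: R0←I1
c5: I2 dispatched to IntU
c6: I2 operands ready, I3 dispatched to MulU
c7: I2 complete
c8: R3←I2
c9: I3 operands ready
c12: I3 complete
c13: R1←I3
c14: I4 dispatched to MulU
c15: I4 operands ready, I5 dispatched to IntU
c16: I5 operands ready
c17: I5 complete
c18: I4 complete, R0←I5
c19: R2←I4
c20: I6 dispatched to MulU
c21: I6 operands ready, I7 dispatched to IntU
c22: I7 operands ready
c23: I7 complete
c24: I6 complete, R3←I7
c25: R1←I6

I3 = (6, 9, 12, 13)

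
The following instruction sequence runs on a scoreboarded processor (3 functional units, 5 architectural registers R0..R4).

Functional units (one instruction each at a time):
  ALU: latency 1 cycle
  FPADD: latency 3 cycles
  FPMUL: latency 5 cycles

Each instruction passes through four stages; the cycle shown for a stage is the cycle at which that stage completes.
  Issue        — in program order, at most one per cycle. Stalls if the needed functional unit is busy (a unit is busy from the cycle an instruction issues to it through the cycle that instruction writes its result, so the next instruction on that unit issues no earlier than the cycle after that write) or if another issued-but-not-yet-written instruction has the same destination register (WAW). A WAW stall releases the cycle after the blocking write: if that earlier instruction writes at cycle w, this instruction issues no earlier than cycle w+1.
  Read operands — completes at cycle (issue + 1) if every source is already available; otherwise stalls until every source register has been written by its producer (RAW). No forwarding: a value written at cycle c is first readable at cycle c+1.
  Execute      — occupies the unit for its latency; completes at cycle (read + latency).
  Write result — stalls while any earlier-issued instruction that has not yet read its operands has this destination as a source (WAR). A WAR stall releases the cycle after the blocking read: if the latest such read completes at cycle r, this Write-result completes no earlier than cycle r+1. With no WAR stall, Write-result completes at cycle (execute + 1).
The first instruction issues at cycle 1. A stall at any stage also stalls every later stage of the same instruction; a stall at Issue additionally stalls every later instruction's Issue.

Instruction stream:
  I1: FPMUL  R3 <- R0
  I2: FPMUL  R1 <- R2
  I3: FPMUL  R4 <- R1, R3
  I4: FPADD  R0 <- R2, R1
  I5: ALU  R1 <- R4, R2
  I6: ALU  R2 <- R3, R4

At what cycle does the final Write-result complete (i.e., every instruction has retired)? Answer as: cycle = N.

t=1  I1 issues→FPMUL
t=2  I1 reads
t=7  I1 exec-done
t=8  I1 writes R3
t=9  I2 issues→FPMUL
t=10  I2 reads
t=15  I2 exec-done
t=16  I2 writes R1
t=17  I3 issues→FPMUL
t=18  I3 reads; I4 issues→FPADD
t=19  I4 reads; I5 issues→ALU
t=22  I4 exec-done
t=23  I3 exec-done; I4 writes R0
t=24  I3 writes R4
t=25  I5 reads
t=26  I5 exec-done
t=27  I5 writes R1
t=28  I6 issues→ALU
t=29  I6 reads
t=30  I6 exec-done
t=31  I6 writes R2

cycle = 31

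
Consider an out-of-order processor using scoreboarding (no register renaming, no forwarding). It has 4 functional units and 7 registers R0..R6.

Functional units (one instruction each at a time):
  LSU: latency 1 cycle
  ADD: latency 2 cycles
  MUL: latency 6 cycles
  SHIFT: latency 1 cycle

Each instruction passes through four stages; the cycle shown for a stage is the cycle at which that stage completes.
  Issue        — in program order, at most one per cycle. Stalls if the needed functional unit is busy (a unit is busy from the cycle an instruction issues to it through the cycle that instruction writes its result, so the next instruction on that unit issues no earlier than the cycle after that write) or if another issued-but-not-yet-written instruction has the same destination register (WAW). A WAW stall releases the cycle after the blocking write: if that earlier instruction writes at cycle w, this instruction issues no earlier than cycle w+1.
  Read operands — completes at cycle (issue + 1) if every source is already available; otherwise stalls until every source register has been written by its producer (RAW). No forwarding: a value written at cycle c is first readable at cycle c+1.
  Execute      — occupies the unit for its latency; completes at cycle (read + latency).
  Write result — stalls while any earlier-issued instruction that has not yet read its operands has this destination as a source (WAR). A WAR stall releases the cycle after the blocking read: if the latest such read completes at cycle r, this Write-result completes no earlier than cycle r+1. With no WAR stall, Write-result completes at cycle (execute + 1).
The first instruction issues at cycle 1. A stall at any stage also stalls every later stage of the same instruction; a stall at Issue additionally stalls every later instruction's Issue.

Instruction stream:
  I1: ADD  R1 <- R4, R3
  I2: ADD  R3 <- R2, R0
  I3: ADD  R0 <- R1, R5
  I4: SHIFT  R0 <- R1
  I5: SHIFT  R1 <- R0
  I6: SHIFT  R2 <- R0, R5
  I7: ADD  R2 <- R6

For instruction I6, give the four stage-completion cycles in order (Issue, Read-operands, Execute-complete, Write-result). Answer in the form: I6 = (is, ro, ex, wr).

I6 = (24, 25, 26, 27)

c1: I1 dispatched to ADD
c2: I1 operands ready
c4: I1 complete
c5: R1←I1
c6: I2 dispatched to ADD
c7: I2 operands ready
c9: I2 complete
c10: R3←I2
c11: I3 dispatched to ADD
c12: I3 operands ready
c14: I3 complete
c15: R0←I3
c16: I4 dispatched to SHIFT
c17: I4 operands ready
c18: I4 complete
c19: R0←I4
c20: I5 dispatched to SHIFT
c21: I5 operands ready
c22: I5 complete
c23: R1←I5
c24: I6 dispatched to SHIFT
c25: I6 operands ready
c26: I6 complete
c27: R2←I6
c28: I7 dispatched to ADD
c29: I7 operands ready
c31: I7 complete
c32: R2←I7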